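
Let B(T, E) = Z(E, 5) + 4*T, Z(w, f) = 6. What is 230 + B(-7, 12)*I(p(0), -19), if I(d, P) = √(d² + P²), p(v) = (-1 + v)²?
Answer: 230 - 22*√362 ≈ -188.58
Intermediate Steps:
I(d, P) = √(P² + d²)
B(T, E) = 6 + 4*T
230 + B(-7, 12)*I(p(0), -19) = 230 + (6 + 4*(-7))*√((-19)² + ((-1 + 0)²)²) = 230 + (6 - 28)*√(361 + ((-1)²)²) = 230 - 22*√(361 + 1²) = 230 - 22*√(361 + 1) = 230 - 22*√362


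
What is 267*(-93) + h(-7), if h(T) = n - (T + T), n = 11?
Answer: -24806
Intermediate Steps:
h(T) = 11 - 2*T (h(T) = 11 - (T + T) = 11 - 2*T)
267*(-93) + h(-7) = 267*(-93) + (11 - 2*(-7)) = -24831 + (11 + 14) = -24831 + 25 = -24806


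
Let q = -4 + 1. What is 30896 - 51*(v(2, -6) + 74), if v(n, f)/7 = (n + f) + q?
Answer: 29621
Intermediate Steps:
q = -3
v(n, f) = -21 + 7*f + 7*n (v(n, f) = 7*((n + f) - 3) = 7*((f + n) - 3) = 7*(-3 + f + n) = -21 + 7*f + 7*n)
30896 - 51*(v(2, -6) + 74) = 30896 - 51*((-21 + 7*(-6) + 7*2) + 74) = 30896 - 51*((-21 - 42 + 14) + 74) = 30896 - 51*(-49 + 74) = 30896 - 51*25 = 30896 - 1*1275 = 30896 - 1275 = 29621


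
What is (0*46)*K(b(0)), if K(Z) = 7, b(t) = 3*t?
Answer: 0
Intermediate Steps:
(0*46)*K(b(0)) = (0*46)*7 = 0*7 = 0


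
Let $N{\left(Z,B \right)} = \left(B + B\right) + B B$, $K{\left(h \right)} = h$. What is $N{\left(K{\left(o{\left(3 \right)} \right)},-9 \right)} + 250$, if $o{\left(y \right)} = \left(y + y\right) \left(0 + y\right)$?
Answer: $313$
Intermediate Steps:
$o{\left(y \right)} = 2 y^{2}$ ($o{\left(y \right)} = 2 y y = 2 y^{2}$)
$N{\left(Z,B \right)} = B^{2} + 2 B$ ($N{\left(Z,B \right)} = 2 B + B^{2} = B^{2} + 2 B$)
$N{\left(K{\left(o{\left(3 \right)} \right)},-9 \right)} + 250 = - 9 \left(2 - 9\right) + 250 = \left(-9\right) \left(-7\right) + 250 = 63 + 250 = 313$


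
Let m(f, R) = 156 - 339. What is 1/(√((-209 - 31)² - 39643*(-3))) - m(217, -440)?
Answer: 183 + √489/9291 ≈ 183.00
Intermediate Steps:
m(f, R) = -183
1/(√((-209 - 31)² - 39643*(-3))) - m(217, -440) = 1/(√((-209 - 31)² - 39643*(-3))) - 1*(-183) = 1/(√((-240)² + 118929)) + 183 = 1/(√(57600 + 118929)) + 183 = 1/(√176529) + 183 = 1/(19*√489) + 183 = √489/9291 + 183 = 183 + √489/9291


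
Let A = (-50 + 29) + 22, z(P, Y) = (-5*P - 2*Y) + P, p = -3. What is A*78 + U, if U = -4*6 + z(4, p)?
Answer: 44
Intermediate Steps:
z(P, Y) = -4*P - 2*Y
U = -34 (U = -4*6 + (-4*4 - 2*(-3)) = -24 + (-16 + 6) = -24 - 10 = -34)
A = 1 (A = -21 + 22 = 1)
A*78 + U = 1*78 - 34 = 78 - 34 = 44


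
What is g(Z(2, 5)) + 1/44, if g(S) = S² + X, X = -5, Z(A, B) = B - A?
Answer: 177/44 ≈ 4.0227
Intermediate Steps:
g(S) = -5 + S² (g(S) = S² - 5 = -5 + S²)
g(Z(2, 5)) + 1/44 = (-5 + (5 - 1*2)²) + 1/44 = (-5 + (5 - 2)²) + 1/44 = (-5 + 3²) + 1/44 = (-5 + 9) + 1/44 = 4 + 1/44 = 177/44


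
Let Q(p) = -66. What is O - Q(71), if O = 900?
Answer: 966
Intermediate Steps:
O - Q(71) = 900 - 1*(-66) = 900 + 66 = 966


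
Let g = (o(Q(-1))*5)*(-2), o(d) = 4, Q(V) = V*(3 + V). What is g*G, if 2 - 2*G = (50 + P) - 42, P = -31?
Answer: -500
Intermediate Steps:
g = -40 (g = (4*5)*(-2) = 20*(-2) = -40)
G = 25/2 (G = 1 - ((50 - 31) - 42)/2 = 1 - (19 - 42)/2 = 1 - ½*(-23) = 1 + 23/2 = 25/2 ≈ 12.500)
g*G = -40*25/2 = -500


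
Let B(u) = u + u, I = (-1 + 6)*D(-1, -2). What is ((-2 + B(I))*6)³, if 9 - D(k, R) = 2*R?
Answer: 452984832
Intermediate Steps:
D(k, R) = 9 - 2*R
I = 65 (I = (-1 + 6)*(9 - 2*(-2)) = 5*(9 + 4) = 5*13 = 65)
B(u) = 2*u
((-2 + B(I))*6)³ = ((-2 + 2*65)*6)³ = ((-2 + 130)*6)³ = (128*6)³ = 768³ = 452984832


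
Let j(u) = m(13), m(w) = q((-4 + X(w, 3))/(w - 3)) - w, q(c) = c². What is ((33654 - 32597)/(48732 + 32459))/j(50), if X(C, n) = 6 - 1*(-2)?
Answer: -26425/26062311 ≈ -0.0010139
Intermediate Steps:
X(C, n) = 8 (X(C, n) = 6 + 2 = 8)
m(w) = -w + 16/(-3 + w)² (m(w) = ((-4 + 8)/(w - 3))² - w = (4/(-3 + w))² - w = 16/(-3 + w)² - w = -w + 16/(-3 + w)²)
j(u) = -321/25 (j(u) = -1*13 + 16/(-3 + 13)² = -13 + 16/10² = -13 + 16*(1/100) = -13 + 4/25 = -321/25)
((33654 - 32597)/(48732 + 32459))/j(50) = ((33654 - 32597)/(48732 + 32459))/(-321/25) = (1057/81191)*(-25/321) = -26425/26062311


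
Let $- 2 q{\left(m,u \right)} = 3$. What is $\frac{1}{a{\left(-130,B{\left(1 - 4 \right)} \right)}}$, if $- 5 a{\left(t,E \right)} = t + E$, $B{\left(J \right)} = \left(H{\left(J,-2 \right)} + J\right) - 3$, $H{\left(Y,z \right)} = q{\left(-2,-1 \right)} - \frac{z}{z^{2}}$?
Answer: $\frac{5}{137} \approx 0.036496$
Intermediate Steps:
$q{\left(m,u \right)} = - \frac{3}{2}$ ($q{\left(m,u \right)} = \left(- \frac{1}{2}\right) 3 = - \frac{3}{2}$)
$H{\left(Y,z \right)} = - \frac{3}{2} - \frac{1}{z}$ ($H{\left(Y,z \right)} = - \frac{3}{2} - \frac{z}{z^{2}} = - \frac{3}{2} - \frac{1}{z}$)
$B{\left(J \right)} = -4 + J$ ($B{\left(J \right)} = \left(\left(- \frac{3}{2} - \frac{1}{-2}\right) + J\right) - 3 = \left(\left(- \frac{3}{2} - - \frac{1}{2}\right) + J\right) - 3 = \left(\left(- \frac{3}{2} + \frac{1}{2}\right) + J\right) - 3 = \left(-1 + J\right) - 3 = -4 + J$)
$a{\left(t,E \right)} = - \frac{E}{5} - \frac{t}{5}$ ($a{\left(t,E \right)} = - \frac{t + E}{5} = - \frac{E + t}{5} = - \frac{E}{5} - \frac{t}{5}$)
$\frac{1}{a{\left(-130,B{\left(1 - 4 \right)} \right)}} = \frac{1}{- \frac{-4 + \left(1 - 4\right)}{5} - -26} = \frac{1}{- \frac{-4 - 3}{5} + 26} = \frac{1}{\left(- \frac{1}{5}\right) \left(-7\right) + 26} = \frac{1}{\frac{7}{5} + 26} = \frac{1}{\frac{137}{5}} = \frac{5}{137}$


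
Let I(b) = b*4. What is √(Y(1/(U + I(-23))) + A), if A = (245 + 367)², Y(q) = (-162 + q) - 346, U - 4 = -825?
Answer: 7*√6362955379/913 ≈ 611.58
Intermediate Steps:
U = -821 (U = 4 - 825 = -821)
I(b) = 4*b
Y(q) = -508 + q
A = 374544 (A = 612² = 374544)
√(Y(1/(U + I(-23))) + A) = √((-508 + 1/(-821 + 4*(-23))) + 374544) = √((-508 + 1/(-821 - 92)) + 374544) = √((-508 + 1/(-913)) + 374544) = √((-508 - 1/913) + 374544) = √(-463805/913 + 374544) = √(341494867/913) = 7*√6362955379/913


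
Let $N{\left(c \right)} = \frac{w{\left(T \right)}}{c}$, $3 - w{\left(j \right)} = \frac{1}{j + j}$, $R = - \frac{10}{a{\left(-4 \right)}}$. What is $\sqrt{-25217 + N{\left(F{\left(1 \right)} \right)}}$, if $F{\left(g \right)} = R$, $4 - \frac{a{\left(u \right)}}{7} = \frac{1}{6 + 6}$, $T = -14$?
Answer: $\frac{i \sqrt{14529786}}{24} \approx 158.82 i$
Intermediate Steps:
$a{\left(u \right)} = \frac{329}{12}$ ($a{\left(u \right)} = 28 - \frac{7}{6 + 6} = 28 - \frac{7}{12} = \frac{329}{12}$)
$R = - \frac{120}{329}$ ($R = - \frac{10}{\frac{329}{12}} = \left(-10\right) \frac{12}{329} = - \frac{120}{329} \approx -0.36474$)
$w{\left(j \right)} = 3 - \frac{1}{2 j}$ ($w{\left(j \right)} = 3 - \frac{1}{j + j} = 3 - \frac{1}{2 j}$)
$F{\left(g \right)} = - \frac{120}{329}$
$N{\left(c \right)} = \frac{85}{28 c}$ ($N{\left(c \right)} = \frac{3 - \frac{1}{2 \left(-14\right)}}{c} = \frac{3 - - \frac{1}{28}}{c} = \frac{3 + \frac{1}{28}}{c} = \frac{85}{28 c}$)
$\sqrt{-25217 + N{\left(F{\left(1 \right)} \right)}} = \sqrt{-25217 + \frac{85}{28 \left(- \frac{120}{329}\right)}} = \sqrt{-25217 + \frac{85}{28} \left(- \frac{329}{120}\right)} = \sqrt{-25217 - \frac{799}{96}} = \sqrt{- \frac{2421631}{96}} = \frac{i \sqrt{14529786}}{24}$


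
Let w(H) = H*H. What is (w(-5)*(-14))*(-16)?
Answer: 5600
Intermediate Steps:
w(H) = H**2
(w(-5)*(-14))*(-16) = ((-5)**2*(-14))*(-16) = (25*(-14))*(-16) = -350*(-16) = 5600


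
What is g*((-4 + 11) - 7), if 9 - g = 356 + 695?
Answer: 0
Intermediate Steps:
g = -1042 (g = 9 - (356 + 695) = 9 - 1*1051 = 9 - 1051 = -1042)
g*((-4 + 11) - 7) = -1042*((-4 + 11) - 7) = -1042*(7 - 7) = -1042*0 = 0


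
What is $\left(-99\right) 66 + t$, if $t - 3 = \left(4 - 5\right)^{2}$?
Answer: $-6530$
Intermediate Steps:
$t = 4$ ($t = 3 + \left(4 - 5\right)^{2} = 3 + \left(-1\right)^{2} = 3 + 1 = 4$)
$\left(-99\right) 66 + t = \left(-99\right) 66 + 4 = -6534 + 4 = -6530$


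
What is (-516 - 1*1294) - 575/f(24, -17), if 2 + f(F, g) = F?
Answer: -40395/22 ≈ -1836.1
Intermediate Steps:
f(F, g) = -2 + F
(-516 - 1*1294) - 575/f(24, -17) = (-516 - 1*1294) - 575/(-2 + 24) = (-516 - 1294) - 575/22 = -1810 - 575/22 = -40395/22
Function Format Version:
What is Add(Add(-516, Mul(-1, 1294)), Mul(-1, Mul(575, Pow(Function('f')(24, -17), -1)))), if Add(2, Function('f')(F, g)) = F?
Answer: Rational(-40395, 22) ≈ -1836.1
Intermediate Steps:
Function('f')(F, g) = Add(-2, F)
Add(Add(-516, Mul(-1, 1294)), Mul(-1, Mul(575, Pow(Function('f')(24, -17), -1)))) = Add(Add(-516, Mul(-1, 1294)), Mul(-1, Mul(575, Pow(Add(-2, 24), -1)))) = Add(Add(-516, -1294), Mul(-1, Mul(575, Pow(22, -1)))) = Add(-1810, Mul(-1, Mul(575, Rational(1, 22)))) = Add(-1810, Mul(-1, Rational(575, 22))) = Add(-1810, Rational(-575, 22)) = Rational(-40395, 22)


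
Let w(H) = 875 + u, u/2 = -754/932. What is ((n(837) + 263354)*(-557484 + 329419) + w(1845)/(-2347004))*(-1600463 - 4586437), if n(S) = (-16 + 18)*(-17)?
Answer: 1238914931248457887222050/3334463 ≈ 3.7155e+17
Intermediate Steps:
u = -377/233 (u = 2*(-754/932) = 2*(-754*1/932) = 2*(-377/466) = -377/233 ≈ -1.6180)
w(H) = 203498/233 (w(H) = 875 - 377/233 = 203498/233)
n(S) = -34 (n(S) = 2*(-17) = -34)
((n(837) + 263354)*(-557484 + 329419) + w(1845)/(-2347004))*(-1600463 - 4586437) = ((-34 + 263354)*(-557484 + 329419) + (203498/233)/(-2347004))*(-1600463 - 4586437) = (263320*(-228065) + (203498/233)*(-1/2347004))*(-6186900) = (-60054075800 - 101749/273425966)*(-6186900) = -16420343687852324549/273425966*(-6186900) = 1238914931248457887222050/3334463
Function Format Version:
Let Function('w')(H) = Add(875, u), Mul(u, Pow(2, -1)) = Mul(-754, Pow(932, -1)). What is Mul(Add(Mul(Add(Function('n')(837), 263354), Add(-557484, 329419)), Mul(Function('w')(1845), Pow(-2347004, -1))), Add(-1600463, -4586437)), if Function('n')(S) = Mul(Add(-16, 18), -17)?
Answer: Rational(1238914931248457887222050, 3334463) ≈ 3.7155e+17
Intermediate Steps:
u = Rational(-377, 233) (u = Mul(2, Mul(-754, Pow(932, -1))) = Mul(2, Mul(-754, Rational(1, 932))) = Mul(2, Rational(-377, 466)) = Rational(-377, 233) ≈ -1.6180)
Function('w')(H) = Rational(203498, 233) (Function('w')(H) = Add(875, Rational(-377, 233)) = Rational(203498, 233))
Function('n')(S) = -34 (Function('n')(S) = Mul(2, -17) = -34)
Mul(Add(Mul(Add(Function('n')(837), 263354), Add(-557484, 329419)), Mul(Function('w')(1845), Pow(-2347004, -1))), Add(-1600463, -4586437)) = Mul(Add(Mul(Add(-34, 263354), Add(-557484, 329419)), Mul(Rational(203498, 233), Pow(-2347004, -1))), Add(-1600463, -4586437)) = Mul(Add(Mul(263320, -228065), Mul(Rational(203498, 233), Rational(-1, 2347004))), -6186900) = Mul(Add(-60054075800, Rational(-101749, 273425966)), -6186900) = Mul(Rational(-16420343687852324549, 273425966), -6186900) = Rational(1238914931248457887222050, 3334463)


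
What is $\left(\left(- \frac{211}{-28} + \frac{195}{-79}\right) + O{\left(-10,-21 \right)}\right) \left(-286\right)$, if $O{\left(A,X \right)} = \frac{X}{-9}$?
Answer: $- \frac{7022873}{3318} \approx -2116.6$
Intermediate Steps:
$O{\left(A,X \right)} = - \frac{X}{9}$ ($O{\left(A,X \right)} = X \left(- \frac{1}{9}\right) = - \frac{X}{9}$)
$\left(\left(- \frac{211}{-28} + \frac{195}{-79}\right) + O{\left(-10,-21 \right)}\right) \left(-286\right) = \left(\left(- \frac{211}{-28} + \frac{195}{-79}\right) - - \frac{7}{3}\right) \left(-286\right) = \left(\left(\left(-211\right) \left(- \frac{1}{28}\right) + 195 \left(- \frac{1}{79}\right)\right) + \frac{7}{3}\right) \left(-286\right) = \left(\left(\frac{211}{28} - \frac{195}{79}\right) + \frac{7}{3}\right) \left(-286\right) = \left(\frac{11209}{2212} + \frac{7}{3}\right) \left(-286\right) = \frac{49111}{6636} \left(-286\right) = - \frac{7022873}{3318}$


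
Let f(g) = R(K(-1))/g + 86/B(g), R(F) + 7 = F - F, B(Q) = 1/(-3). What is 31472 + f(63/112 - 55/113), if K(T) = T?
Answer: 4263662/137 ≈ 31122.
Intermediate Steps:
B(Q) = -⅓
R(F) = -7 (R(F) = -7 + (F - F) = -7 + 0 = -7)
f(g) = -258 - 7/g (f(g) = -7/g + 86/(-⅓) = -7/g + 86*(-3) = -7/g - 258 = -258 - 7/g)
31472 + f(63/112 - 55/113) = 31472 + (-258 - 7/(63/112 - 55/113)) = 31472 + (-258 - 7/(63*(1/112) - 55*1/113)) = 31472 + (-258 - 7/(9/16 - 55/113)) = 31472 + (-258 - 7/137/1808) = 31472 + (-258 - 7*1808/137) = 31472 + (-258 - 12656/137) = 31472 - 48002/137 = 4263662/137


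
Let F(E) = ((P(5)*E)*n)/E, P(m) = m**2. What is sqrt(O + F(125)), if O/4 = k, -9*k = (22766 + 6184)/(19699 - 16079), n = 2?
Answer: 2*sqrt(3423615)/543 ≈ 6.8151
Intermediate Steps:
k = -965/1086 (k = -(22766 + 6184)/(9*(19699 - 16079)) = -9650/(3*3620) = -1/9*2895/362 = -965/1086 ≈ -0.88858)
O = -1930/543 (O = 4*(-965/1086) = -1930/543 ≈ -3.5543)
F(E) = 50 (F(E) = ((5**2*E)*2)/E = ((25*E)*2)/E = (50*E)/E = 50)
sqrt(O + F(125)) = sqrt(-1930/543 + 50) = sqrt(25220/543) = 2*sqrt(3423615)/543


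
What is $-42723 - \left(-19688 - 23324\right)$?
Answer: $289$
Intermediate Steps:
$-42723 - \left(-19688 - 23324\right) = -42723 - -43012 = -42723 + 43012 = 289$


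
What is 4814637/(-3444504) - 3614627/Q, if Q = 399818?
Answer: -2395929282679/229529116712 ≈ -10.438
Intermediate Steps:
4814637/(-3444504) - 3614627/Q = 4814637/(-3444504) - 3614627/399818 = 4814637*(-1/3444504) - 3614627*1/399818 = -1604879/1148168 - 3614627/399818 = -2395929282679/229529116712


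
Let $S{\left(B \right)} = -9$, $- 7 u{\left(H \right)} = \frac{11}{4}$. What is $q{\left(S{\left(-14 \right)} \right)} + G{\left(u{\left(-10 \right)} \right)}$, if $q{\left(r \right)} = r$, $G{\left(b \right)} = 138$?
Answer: $129$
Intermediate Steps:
$u{\left(H \right)} = - \frac{11}{28}$ ($u{\left(H \right)} = - \frac{11 \cdot \frac{1}{4}}{7} = \left(- \frac{1}{7}\right) \frac{11}{4} = - \frac{11}{28}$)
$q{\left(S{\left(-14 \right)} \right)} + G{\left(u{\left(-10 \right)} \right)} = -9 + 138 = 129$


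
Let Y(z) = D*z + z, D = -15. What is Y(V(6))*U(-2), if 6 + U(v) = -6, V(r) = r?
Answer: 1008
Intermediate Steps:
Y(z) = -14*z (Y(z) = -15*z + z = -14*z)
U(v) = -12 (U(v) = -6 - 6 = -12)
Y(V(6))*U(-2) = -14*6*(-12) = -84*(-12) = 1008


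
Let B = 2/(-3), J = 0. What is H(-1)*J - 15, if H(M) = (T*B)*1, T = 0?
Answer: -15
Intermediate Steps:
B = -2/3 (B = 2*(-1/3) = -2/3 ≈ -0.66667)
H(M) = 0 (H(M) = (0*(-2/3))*1 = 0*1 = 0)
H(-1)*J - 15 = 0*0 - 15 = 0 - 15 = -15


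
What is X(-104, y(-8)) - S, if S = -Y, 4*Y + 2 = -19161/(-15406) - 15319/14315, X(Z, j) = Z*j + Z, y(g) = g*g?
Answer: -5963720294179/882147560 ≈ -6760.5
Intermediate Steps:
y(g) = g²
X(Z, j) = Z + Z*j
Y = -402788579/882147560 (Y = -½ + (-19161/(-15406) - 15319/14315)/4 = -½ + (-19161*(-1/15406) - 15319*1/14315)/4 = -½ + (19161/15406 - 15319/14315)/4 = -½ + (¼)*(38285201/220536890) = -½ + 38285201/882147560 = -402788579/882147560 ≈ -0.45660)
S = 402788579/882147560 (S = -1*(-402788579/882147560) = 402788579/882147560 ≈ 0.45660)
X(-104, y(-8)) - S = -104*(1 + (-8)²) - 1*402788579/882147560 = -104*(1 + 64) - 402788579/882147560 = -104*65 - 402788579/882147560 = -6760 - 402788579/882147560 = -5963720294179/882147560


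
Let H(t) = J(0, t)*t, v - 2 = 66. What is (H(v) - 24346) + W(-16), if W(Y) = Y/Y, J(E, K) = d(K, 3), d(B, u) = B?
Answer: -19721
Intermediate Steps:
v = 68 (v = 2 + 66 = 68)
J(E, K) = K
W(Y) = 1
H(t) = t² (H(t) = t*t = t²)
(H(v) - 24346) + W(-16) = (68² - 24346) + 1 = (4624 - 24346) + 1 = -19722 + 1 = -19721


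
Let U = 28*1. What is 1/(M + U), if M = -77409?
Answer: -1/77381 ≈ -1.2923e-5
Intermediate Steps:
U = 28
1/(M + U) = 1/(-77409 + 28) = 1/(-77381) = -1/77381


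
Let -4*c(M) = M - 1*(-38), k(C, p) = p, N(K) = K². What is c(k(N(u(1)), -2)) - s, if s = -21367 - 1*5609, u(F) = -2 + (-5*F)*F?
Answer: 26967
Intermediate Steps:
u(F) = -2 - 5*F²
c(M) = -19/2 - M/4 (c(M) = -(M - 1*(-38))/4 = -(M + 38)/4 = -(38 + M)/4 = -19/2 - M/4)
s = -26976 (s = -21367 - 5609 = -26976)
c(k(N(u(1)), -2)) - s = (-19/2 - ¼*(-2)) - 1*(-26976) = (-19/2 + ½) + 26976 = -9 + 26976 = 26967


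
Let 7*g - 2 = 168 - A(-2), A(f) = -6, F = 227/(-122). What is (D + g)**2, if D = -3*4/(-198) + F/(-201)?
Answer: 2266379508741049/3565276581636 ≈ 635.68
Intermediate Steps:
F = -227/122 (F = 227*(-1/122) = -227/122 ≈ -1.8607)
D = 18845/269742 (D = -3*4/(-198) - 227/122/(-201) = -12*(-1/198) - 227/122*(-1/201) = 2/33 + 227/24522 = 18845/269742 ≈ 0.069863)
g = 176/7 (g = 2/7 + (168 - 1*(-6))/7 = 2/7 + (168 + 6)/7 = 2/7 + (1/7)*174 = 2/7 + 174/7 = 176/7 ≈ 25.143)
(D + g)**2 = (18845/269742 + 176/7)**2 = (47606507/1888194)**2 = 2266379508741049/3565276581636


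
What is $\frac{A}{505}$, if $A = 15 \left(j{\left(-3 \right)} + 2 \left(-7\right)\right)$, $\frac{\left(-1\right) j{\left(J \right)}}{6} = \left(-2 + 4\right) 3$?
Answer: $- \frac{150}{101} \approx -1.4851$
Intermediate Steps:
$j{\left(J \right)} = -36$ ($j{\left(J \right)} = - 6 \left(-2 + 4\right) 3 = - 6 \cdot 2 \cdot 3 = \left(-6\right) 6 = -36$)
$A = -750$ ($A = 15 \left(-36 + 2 \left(-7\right)\right) = 15 \left(-36 - 14\right) = 15 \left(-50\right) = -750$)
$\frac{A}{505} = - \frac{750}{505} = \left(-750\right) \frac{1}{505} = - \frac{150}{101}$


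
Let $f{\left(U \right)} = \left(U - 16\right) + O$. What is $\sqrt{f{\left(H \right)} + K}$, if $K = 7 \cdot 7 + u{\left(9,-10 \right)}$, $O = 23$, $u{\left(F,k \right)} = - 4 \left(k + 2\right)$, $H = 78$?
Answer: $\sqrt{166} \approx 12.884$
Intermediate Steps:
$u{\left(F,k \right)} = -8 - 4 k$ ($u{\left(F,k \right)} = - 4 \left(2 + k\right) = -8 - 4 k$)
$f{\left(U \right)} = 7 + U$ ($f{\left(U \right)} = \left(U - 16\right) + 23 = \left(-16 + U\right) + 23 = 7 + U$)
$K = 81$ ($K = 7 \cdot 7 - -32 = 49 + \left(-8 + 40\right) = 49 + 32 = 81$)
$\sqrt{f{\left(H \right)} + K} = \sqrt{\left(7 + 78\right) + 81} = \sqrt{85 + 81} = \sqrt{166}$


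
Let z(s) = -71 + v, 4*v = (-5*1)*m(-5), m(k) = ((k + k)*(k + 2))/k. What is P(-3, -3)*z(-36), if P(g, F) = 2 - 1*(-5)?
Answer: -889/2 ≈ -444.50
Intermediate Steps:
P(g, F) = 7 (P(g, F) = 2 + 5 = 7)
m(k) = 4 + 2*k (m(k) = ((2*k)*(2 + k))/k = (2*k*(2 + k))/k = 4 + 2*k)
v = 15/2 (v = ((-5*1)*(4 + 2*(-5)))/4 = (-5*(4 - 10))/4 = (-5*(-6))/4 = (¼)*30 = 15/2 ≈ 7.5000)
z(s) = -127/2 (z(s) = -71 + 15/2 = -127/2)
P(-3, -3)*z(-36) = 7*(-127/2) = -889/2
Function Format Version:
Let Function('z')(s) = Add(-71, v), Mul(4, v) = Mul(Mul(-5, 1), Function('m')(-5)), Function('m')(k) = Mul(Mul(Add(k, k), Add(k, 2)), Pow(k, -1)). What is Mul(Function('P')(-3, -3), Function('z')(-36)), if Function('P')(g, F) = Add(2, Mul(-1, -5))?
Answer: Rational(-889, 2) ≈ -444.50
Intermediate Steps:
Function('P')(g, F) = 7 (Function('P')(g, F) = Add(2, 5) = 7)
Function('m')(k) = Add(4, Mul(2, k)) (Function('m')(k) = Mul(Mul(Mul(2, k), Add(2, k)), Pow(k, -1)) = Mul(Mul(2, k, Add(2, k)), Pow(k, -1)) = Add(4, Mul(2, k)))
v = Rational(15, 2) (v = Mul(Rational(1, 4), Mul(Mul(-5, 1), Add(4, Mul(2, -5)))) = Mul(Rational(1, 4), Mul(-5, Add(4, -10))) = Mul(Rational(1, 4), Mul(-5, -6)) = Mul(Rational(1, 4), 30) = Rational(15, 2) ≈ 7.5000)
Function('z')(s) = Rational(-127, 2) (Function('z')(s) = Add(-71, Rational(15, 2)) = Rational(-127, 2))
Mul(Function('P')(-3, -3), Function('z')(-36)) = Mul(7, Rational(-127, 2)) = Rational(-889, 2)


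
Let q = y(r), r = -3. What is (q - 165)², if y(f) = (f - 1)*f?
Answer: 23409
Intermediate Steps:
y(f) = f*(-1 + f) (y(f) = (-1 + f)*f = f*(-1 + f))
q = 12 (q = -3*(-1 - 3) = -3*(-4) = 12)
(q - 165)² = (12 - 165)² = (-153)² = 23409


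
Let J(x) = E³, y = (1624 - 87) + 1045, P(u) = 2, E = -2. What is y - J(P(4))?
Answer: 2590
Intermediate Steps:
y = 2582 (y = 1537 + 1045 = 2582)
J(x) = -8 (J(x) = (-2)³ = -8)
y - J(P(4)) = 2582 - 1*(-8) = 2582 + 8 = 2590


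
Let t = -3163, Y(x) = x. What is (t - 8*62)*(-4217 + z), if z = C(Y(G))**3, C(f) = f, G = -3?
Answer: 15528796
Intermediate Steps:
z = -27 (z = (-3)**3 = -27)
(t - 8*62)*(-4217 + z) = (-3163 - 8*62)*(-4217 - 27) = (-3163 - 496)*(-4244) = -3659*(-4244) = 15528796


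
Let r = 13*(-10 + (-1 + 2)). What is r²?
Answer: 13689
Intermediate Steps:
r = -117 (r = 13*(-10 + 1) = 13*(-9) = -117)
r² = (-117)² = 13689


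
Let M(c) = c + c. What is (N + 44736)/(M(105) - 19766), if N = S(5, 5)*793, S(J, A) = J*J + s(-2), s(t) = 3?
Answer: -16735/4889 ≈ -3.4230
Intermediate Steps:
S(J, A) = 3 + J**2 (S(J, A) = J*J + 3 = J**2 + 3 = 3 + J**2)
M(c) = 2*c
N = 22204 (N = (3 + 5**2)*793 = (3 + 25)*793 = 28*793 = 22204)
(N + 44736)/(M(105) - 19766) = (22204 + 44736)/(2*105 - 19766) = 66940/(210 - 19766) = 66940/(-19556) = 66940*(-1/19556) = -16735/4889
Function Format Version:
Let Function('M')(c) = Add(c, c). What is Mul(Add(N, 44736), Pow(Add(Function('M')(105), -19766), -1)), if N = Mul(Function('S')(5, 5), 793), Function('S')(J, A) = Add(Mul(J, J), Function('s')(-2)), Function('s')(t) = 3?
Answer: Rational(-16735, 4889) ≈ -3.4230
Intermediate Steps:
Function('S')(J, A) = Add(3, Pow(J, 2)) (Function('S')(J, A) = Add(Mul(J, J), 3) = Add(Pow(J, 2), 3) = Add(3, Pow(J, 2)))
Function('M')(c) = Mul(2, c)
N = 22204 (N = Mul(Add(3, Pow(5, 2)), 793) = Mul(Add(3, 25), 793) = Mul(28, 793) = 22204)
Mul(Add(N, 44736), Pow(Add(Function('M')(105), -19766), -1)) = Mul(Add(22204, 44736), Pow(Add(Mul(2, 105), -19766), -1)) = Mul(66940, Pow(Add(210, -19766), -1)) = Mul(66940, Pow(-19556, -1)) = Mul(66940, Rational(-1, 19556)) = Rational(-16735, 4889)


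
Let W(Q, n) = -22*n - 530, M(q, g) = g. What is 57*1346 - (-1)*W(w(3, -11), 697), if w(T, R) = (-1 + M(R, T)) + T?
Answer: 60858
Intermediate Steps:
w(T, R) = -1 + 2*T (w(T, R) = (-1 + T) + T = -1 + 2*T)
W(Q, n) = -530 - 22*n
57*1346 - (-1)*W(w(3, -11), 697) = 57*1346 - (-1)*(-530 - 22*697) = 76722 - (-1)*(-530 - 15334) = 76722 - (-1)*(-15864) = 76722 - 1*15864 = 76722 - 15864 = 60858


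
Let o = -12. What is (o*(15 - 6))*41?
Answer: -4428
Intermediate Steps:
(o*(15 - 6))*41 = -12*(15 - 6)*41 = -12*9*41 = -108*41 = -4428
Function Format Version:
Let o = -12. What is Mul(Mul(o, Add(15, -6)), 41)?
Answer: -4428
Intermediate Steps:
Mul(Mul(o, Add(15, -6)), 41) = Mul(Mul(-12, Add(15, -6)), 41) = Mul(Mul(-12, 9), 41) = Mul(-108, 41) = -4428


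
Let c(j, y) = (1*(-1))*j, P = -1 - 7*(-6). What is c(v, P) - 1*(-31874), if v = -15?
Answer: 31889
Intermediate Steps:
P = 41 (P = -1 + 42 = 41)
c(j, y) = -j
c(v, P) - 1*(-31874) = -1*(-15) - 1*(-31874) = 15 + 31874 = 31889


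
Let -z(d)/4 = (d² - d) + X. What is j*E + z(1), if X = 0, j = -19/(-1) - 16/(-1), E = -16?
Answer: -560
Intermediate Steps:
j = 35 (j = -19*(-1) - 16*(-1) = 19 + 16 = 35)
z(d) = -4*d² + 4*d (z(d) = -4*((d² - d) + 0) = -4*(d² - d) = -4*d² + 4*d)
j*E + z(1) = 35*(-16) + 4*1*(1 - 1*1) = -560 + 4*1*(1 - 1) = -560 + 4*1*0 = -560 + 0 = -560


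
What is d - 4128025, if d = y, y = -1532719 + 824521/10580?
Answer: -59889846999/10580 ≈ -5.6607e+6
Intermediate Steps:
y = -16215342499/10580 (y = -1532719 + 824521*(1/10580) = -1532719 + 824521/10580 = -16215342499/10580 ≈ -1.5326e+6)
d = -16215342499/10580 ≈ -1.5326e+6
d - 4128025 = -16215342499/10580 - 4128025 = -59889846999/10580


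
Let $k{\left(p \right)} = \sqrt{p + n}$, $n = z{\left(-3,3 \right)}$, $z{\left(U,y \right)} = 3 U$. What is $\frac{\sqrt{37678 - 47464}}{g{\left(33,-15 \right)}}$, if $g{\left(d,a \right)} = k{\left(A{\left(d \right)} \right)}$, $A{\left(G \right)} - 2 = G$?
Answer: $\frac{i \sqrt{63609}}{13} \approx 19.401 i$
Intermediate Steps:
$n = -9$ ($n = 3 \left(-3\right) = -9$)
$A{\left(G \right)} = 2 + G$
$k{\left(p \right)} = \sqrt{-9 + p}$ ($k{\left(p \right)} = \sqrt{p - 9} = \sqrt{-9 + p}$)
$g{\left(d,a \right)} = \sqrt{-7 + d}$ ($g{\left(d,a \right)} = \sqrt{-9 + \left(2 + d\right)} = \sqrt{-7 + d}$)
$\frac{\sqrt{37678 - 47464}}{g{\left(33,-15 \right)}} = \frac{\sqrt{37678 - 47464}}{\sqrt{-7 + 33}} = \frac{\sqrt{-9786}}{\sqrt{26}} = i \sqrt{9786} \frac{\sqrt{26}}{26} = \frac{i \sqrt{63609}}{13}$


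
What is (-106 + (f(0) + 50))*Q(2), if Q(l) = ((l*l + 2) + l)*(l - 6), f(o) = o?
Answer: 1792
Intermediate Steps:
Q(l) = (-6 + l)*(2 + l + l**2) (Q(l) = ((l**2 + 2) + l)*(-6 + l) = ((2 + l**2) + l)*(-6 + l) = (2 + l + l**2)*(-6 + l) = (-6 + l)*(2 + l + l**2))
(-106 + (f(0) + 50))*Q(2) = (-106 + (0 + 50))*(-12 + 2**3 - 5*2**2 - 4*2) = (-106 + 50)*(-12 + 8 - 5*4 - 8) = -56*(-12 + 8 - 20 - 8) = -56*(-32) = 1792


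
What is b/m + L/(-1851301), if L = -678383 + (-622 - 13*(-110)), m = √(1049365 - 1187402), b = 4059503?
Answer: 677575/1851301 - 4059503*I*√138037/138037 ≈ 0.366 - 10926.0*I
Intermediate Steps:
m = I*√138037 (m = √(-138037) = I*√138037 ≈ 371.53*I)
L = -677575 (L = -678383 + (-622 + 1430) = -678383 + 808 = -677575)
b/m + L/(-1851301) = 4059503/((I*√138037)) - 677575/(-1851301) = 4059503*(-I*√138037/138037) - 677575*(-1/1851301) = -4059503*I*√138037/138037 + 677575/1851301 = 677575/1851301 - 4059503*I*√138037/138037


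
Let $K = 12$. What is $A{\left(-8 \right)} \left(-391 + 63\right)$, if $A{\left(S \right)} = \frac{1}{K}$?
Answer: $- \frac{82}{3} \approx -27.333$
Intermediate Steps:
$A{\left(S \right)} = \frac{1}{12}$
$A{\left(-8 \right)} \left(-391 + 63\right) = \frac{-391 + 63}{12} = \frac{1}{12} \left(-328\right) = - \frac{82}{3}$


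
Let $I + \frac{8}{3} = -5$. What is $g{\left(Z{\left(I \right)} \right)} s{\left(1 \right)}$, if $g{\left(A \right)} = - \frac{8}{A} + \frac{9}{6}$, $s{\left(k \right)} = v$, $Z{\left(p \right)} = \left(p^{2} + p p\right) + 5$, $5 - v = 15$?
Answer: $- \frac{15825}{1103} \approx -14.347$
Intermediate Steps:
$I = - \frac{23}{3}$ ($I = - \frac{8}{3} - 5 = - \frac{23}{3} \approx -7.6667$)
$v = -10$ ($v = 5 - 15 = -10$)
$Z{\left(p \right)} = 5 + 2 p^{2}$ ($Z{\left(p \right)} = \left(p^{2} + p^{2}\right) + 5 = 2 p^{2} + 5 = 5 + 2 p^{2}$)
$s{\left(k \right)} = -10$
$g{\left(A \right)} = \frac{3}{2} - \frac{8}{A}$ ($g{\left(A \right)} = - \frac{8}{A} + 9 \cdot \frac{1}{6} = - \frac{8}{A} + \frac{3}{2} = \frac{3}{2} - \frac{8}{A}$)
$g{\left(Z{\left(I \right)} \right)} s{\left(1 \right)} = \left(\frac{3}{2} - \frac{8}{5 + 2 \left(- \frac{23}{3}\right)^{2}}\right) \left(-10\right) = \left(\frac{3}{2} - \frac{8}{5 + 2 \cdot \frac{529}{9}}\right) \left(-10\right) = \left(\frac{3}{2} - \frac{8}{5 + \frac{1058}{9}}\right) \left(-10\right) = \left(\frac{3}{2} - \frac{8}{\frac{1103}{9}}\right) \left(-10\right) = \left(\frac{3}{2} - \frac{72}{1103}\right) \left(-10\right) = \frac{3165}{2206} \left(-10\right) = - \frac{15825}{1103}$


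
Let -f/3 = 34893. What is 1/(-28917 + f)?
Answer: -1/133596 ≈ -7.4853e-6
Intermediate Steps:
f = -104679 (f = -3*34893 = -104679)
1/(-28917 + f) = 1/(-28917 - 104679) = 1/(-133596) = -1/133596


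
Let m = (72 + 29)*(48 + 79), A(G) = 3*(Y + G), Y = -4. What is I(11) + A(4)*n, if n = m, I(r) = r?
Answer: 11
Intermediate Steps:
A(G) = -12 + 3*G (A(G) = 3*(-4 + G) = -12 + 3*G)
m = 12827 (m = 101*127 = 12827)
n = 12827
I(11) + A(4)*n = 11 + (-12 + 3*4)*12827 = 11 + (-12 + 12)*12827 = 11 + 0*12827 = 11 + 0 = 11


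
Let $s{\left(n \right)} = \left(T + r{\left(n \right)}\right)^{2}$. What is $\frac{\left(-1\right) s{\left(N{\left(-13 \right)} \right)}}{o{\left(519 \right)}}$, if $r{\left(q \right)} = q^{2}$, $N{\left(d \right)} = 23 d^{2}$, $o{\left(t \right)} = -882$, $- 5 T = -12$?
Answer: $\frac{5706874330436449}{22050} \approx 2.5882 \cdot 10^{11}$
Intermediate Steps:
$T = \frac{12}{5}$ ($T = \left(- \frac{1}{5}\right) \left(-12\right) = \frac{12}{5} \approx 2.4$)
$s{\left(n \right)} = \left(\frac{12}{5} + n^{2}\right)^{2}$
$\frac{\left(-1\right) s{\left(N{\left(-13 \right)} \right)}}{o{\left(519 \right)}} = \frac{\left(-1\right) \frac{\left(12 + 5 \left(23 \left(-13\right)^{2}\right)^{2}\right)^{2}}{25}}{-882} = - \frac{\left(12 + 5 \left(23 \cdot 169\right)^{2}\right)^{2}}{25} \left(- \frac{1}{882}\right) = - \frac{\left(12 + 5 \cdot 3887^{2}\right)^{2}}{25} \left(- \frac{1}{882}\right) = - \frac{\left(12 + 5 \cdot 15108769\right)^{2}}{25} \left(- \frac{1}{882}\right) = - \frac{\left(12 + 75543845\right)^{2}}{25} \left(- \frac{1}{882}\right) = - \frac{75543857^{2}}{25} \left(- \frac{1}{882}\right) = - \frac{5706874330436449}{25} \left(- \frac{1}{882}\right) = \left(-1\right) \frac{5706874330436449}{25} \left(- \frac{1}{882}\right) = \left(- \frac{5706874330436449}{25}\right) \left(- \frac{1}{882}\right) = \frac{5706874330436449}{22050}$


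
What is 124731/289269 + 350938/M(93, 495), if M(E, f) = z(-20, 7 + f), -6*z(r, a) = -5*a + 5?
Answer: 22570568781/26837735 ≈ 841.00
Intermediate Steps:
z(r, a) = -⅚ + 5*a/6 (z(r, a) = -(-5*a + 5)/6 = -(5 - 5*a)/6 = -⅚ + 5*a/6)
M(E, f) = 5 + 5*f/6 (M(E, f) = -⅚ + 5*(7 + f)/6 = -⅚ + (35/6 + 5*f/6) = 5 + 5*f/6)
124731/289269 + 350938/M(93, 495) = 124731/289269 + 350938/(5 + (⅚)*495) = 124731*(1/289269) + 350938/(5 + 825/2) = 13859/32141 + 350938/(835/2) = 13859/32141 + 350938*(2/835) = 13859/32141 + 701876/835 = 22570568781/26837735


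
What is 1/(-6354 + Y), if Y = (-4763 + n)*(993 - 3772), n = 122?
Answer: 1/12890985 ≈ 7.7574e-8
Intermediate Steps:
Y = 12897339 (Y = (-4763 + 122)*(993 - 3772) = -4641*(-2779) = 12897339)
1/(-6354 + Y) = 1/(-6354 + 12897339) = 1/12890985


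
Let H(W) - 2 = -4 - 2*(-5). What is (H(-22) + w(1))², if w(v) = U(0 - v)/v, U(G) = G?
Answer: 49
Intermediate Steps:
H(W) = 8 (H(W) = 2 + (-4 - 2*(-5)) = 2 + (-4 + 10) = 2 + 6 = 8)
w(v) = -1 (w(v) = (0 - v)/v = (-v)/v = -1)
(H(-22) + w(1))² = (8 - 1)² = 7² = 49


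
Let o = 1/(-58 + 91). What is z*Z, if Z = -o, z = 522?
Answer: -174/11 ≈ -15.818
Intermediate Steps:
o = 1/33 ≈ 0.030303
Z = -1/33 (Z = -1*1/33 = -1/33 ≈ -0.030303)
z*Z = 522*(-1/33) = -174/11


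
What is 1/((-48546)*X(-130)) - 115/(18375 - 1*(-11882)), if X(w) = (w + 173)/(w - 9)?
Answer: -235854247/63160821846 ≈ -0.0037342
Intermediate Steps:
X(w) = (173 + w)/(-9 + w)
1/((-48546)*X(-130)) - 115/(18375 - 1*(-11882)) = 1/((-48546)*(((173 - 130)/(-9 - 130)))) - 115/(18375 - 1*(-11882)) = -1/(48546*(43/(-139))) - 115/(18375 + 11882) = -1/(48546*((-1/139*43))) - 115/30257 = -1/(48546*(-43/139)) - 115*1/30257 = -1/48546*(-139/43) - 115/30257 = 139/2087478 - 115/30257 = -235854247/63160821846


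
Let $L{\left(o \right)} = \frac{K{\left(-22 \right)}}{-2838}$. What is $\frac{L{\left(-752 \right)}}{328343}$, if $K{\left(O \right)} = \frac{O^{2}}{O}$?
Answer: $\frac{1}{42356247} \approx 2.3609 \cdot 10^{-8}$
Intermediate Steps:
$K{\left(O \right)} = O$
$L{\left(o \right)} = \frac{1}{129}$ ($L{\left(o \right)} = - \frac{22}{-2838} = \left(-22\right) \left(- \frac{1}{2838}\right) = \frac{1}{129}$)
$\frac{L{\left(-752 \right)}}{328343} = \frac{1}{129 \cdot 328343} = \frac{1}{129} \cdot \frac{1}{328343} = \frac{1}{42356247}$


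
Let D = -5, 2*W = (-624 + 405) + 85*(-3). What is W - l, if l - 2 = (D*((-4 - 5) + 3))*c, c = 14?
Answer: -659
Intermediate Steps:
W = -237 (W = ((-624 + 405) + 85*(-3))/2 = (-219 - 255)/2 = (1/2)*(-474) = -237)
l = 422 (l = 2 - 5*((-4 - 5) + 3)*14 = 2 - 5*(-9 + 3)*14 = 2 - 5*(-6)*14 = 2 + 30*14 = 2 + 420 = 422)
W - l = -237 - 1*422 = -237 - 422 = -659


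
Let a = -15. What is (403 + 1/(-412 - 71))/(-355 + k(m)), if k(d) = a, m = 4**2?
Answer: -97324/89355 ≈ -1.0892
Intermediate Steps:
m = 16
k(d) = -15
(403 + 1/(-412 - 71))/(-355 + k(m)) = (403 + 1/(-412 - 71))/(-355 - 15) = (403 + 1/(-483))/(-370) = (403 - 1/483)*(-1/370) = (194648/483)*(-1/370) = -97324/89355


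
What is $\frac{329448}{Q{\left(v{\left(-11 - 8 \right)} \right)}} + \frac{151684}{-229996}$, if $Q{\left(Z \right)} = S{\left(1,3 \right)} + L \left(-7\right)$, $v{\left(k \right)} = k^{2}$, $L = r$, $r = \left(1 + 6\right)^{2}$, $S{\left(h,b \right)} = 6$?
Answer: $- \frac{1458131533}{1490551} \approx -978.25$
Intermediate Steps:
$r = 49$ ($r = 7^{2} = 49$)
$L = 49$
$Q{\left(Z \right)} = -337$ ($Q{\left(Z \right)} = 6 + 49 \left(-7\right) = 6 - 343 = -337$)
$\frac{329448}{Q{\left(v{\left(-11 - 8 \right)} \right)}} + \frac{151684}{-229996} = \frac{329448}{-337} + \frac{151684}{-229996} = 329448 \left(- \frac{1}{337}\right) + 151684 \left(- \frac{1}{229996}\right) = - \frac{329448}{337} - \frac{2917}{4423} = - \frac{1458131533}{1490551}$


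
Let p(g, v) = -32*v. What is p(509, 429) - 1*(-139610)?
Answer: 125882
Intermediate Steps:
p(509, 429) - 1*(-139610) = -32*429 - 1*(-139610) = -13728 + 139610 = 125882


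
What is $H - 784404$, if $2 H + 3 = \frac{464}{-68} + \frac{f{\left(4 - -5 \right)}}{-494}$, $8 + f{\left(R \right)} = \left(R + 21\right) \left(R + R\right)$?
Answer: $- \frac{346708977}{442} \approx -7.8441 \cdot 10^{5}$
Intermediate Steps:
$f{\left(R \right)} = -8 + 2 R \left(21 + R\right)$ ($f{\left(R \right)} = -8 + \left(R + 21\right) \left(R + R\right) = -8 + \left(21 + R\right) 2 R = -8 + 2 R \left(21 + R\right)$)
$H = - \frac{2409}{442}$ ($H = - \frac{3}{2} + \frac{\frac{464}{-68} + \frac{-8 + 2 \left(4 - -5\right)^{2} + 42 \left(4 - -5\right)}{-494}}{2} = - \frac{3}{2} + \frac{464 \left(- \frac{1}{68}\right) + \left(-8 + 2 \left(4 + 5\right)^{2} + 42 \left(4 + 5\right)\right) \left(- \frac{1}{494}\right)}{2} = - \frac{3}{2} + \frac{- \frac{116}{17} + \left(-8 + 2 \cdot 9^{2} + 42 \cdot 9\right) \left(- \frac{1}{494}\right)}{2} = - \frac{3}{2} + \frac{- \frac{116}{17} + \left(-8 + 2 \cdot 81 + 378\right) \left(- \frac{1}{494}\right)}{2} = - \frac{3}{2} + \frac{- \frac{116}{17} + \left(-8 + 162 + 378\right) \left(- \frac{1}{494}\right)}{2} = - \frac{3}{2} + \frac{- \frac{116}{17} + 532 \left(- \frac{1}{494}\right)}{2} = - \frac{3}{2} + \frac{- \frac{116}{17} - \frac{14}{13}}{2} = - \frac{3}{2} + \frac{1}{2} \left(- \frac{1746}{221}\right) = - \frac{3}{2} - \frac{873}{221} = - \frac{2409}{442} \approx -5.4502$)
$H - 784404 = - \frac{2409}{442} - 784404 = - \frac{346708977}{442}$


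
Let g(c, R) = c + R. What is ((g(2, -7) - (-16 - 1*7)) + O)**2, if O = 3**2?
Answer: 729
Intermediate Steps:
g(c, R) = R + c
O = 9
((g(2, -7) - (-16 - 1*7)) + O)**2 = (((-7 + 2) - (-16 - 1*7)) + 9)**2 = ((-5 - (-16 - 7)) + 9)**2 = ((-5 - 1*(-23)) + 9)**2 = ((-5 + 23) + 9)**2 = (18 + 9)**2 = 27**2 = 729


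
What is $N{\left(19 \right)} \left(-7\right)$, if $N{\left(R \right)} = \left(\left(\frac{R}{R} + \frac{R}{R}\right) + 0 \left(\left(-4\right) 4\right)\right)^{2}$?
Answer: $-28$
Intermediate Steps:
$N{\left(R \right)} = 4$ ($N{\left(R \right)} = \left(\left(1 + 1\right) + 0 \left(-16\right)\right)^{2} = \left(2 + 0\right)^{2} = 2^{2} = 4$)
$N{\left(19 \right)} \left(-7\right) = 4 \left(-7\right) = -28$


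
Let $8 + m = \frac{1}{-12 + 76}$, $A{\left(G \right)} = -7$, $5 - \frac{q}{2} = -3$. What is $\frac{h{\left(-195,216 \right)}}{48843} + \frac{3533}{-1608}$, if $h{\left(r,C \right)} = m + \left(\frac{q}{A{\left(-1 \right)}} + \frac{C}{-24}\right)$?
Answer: $- \frac{48085697}{21881664} \approx -2.1975$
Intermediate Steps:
$q = 16$ ($q = 10 - -6 = 10 + 6 = 16$)
$m = - \frac{511}{64}$ ($m = -8 + \frac{1}{-12 + 76} = -8 + \frac{1}{64} = - \frac{511}{64} \approx -7.9844$)
$h{\left(r,C \right)} = - \frac{4601}{448} - \frac{C}{24}$ ($h{\left(r,C \right)} = - \frac{511}{64} + \left(\frac{16}{-7} + \frac{C}{-24}\right) = - \frac{511}{64} + \left(16 \left(- \frac{1}{7}\right) + C \left(- \frac{1}{24}\right)\right) = - \frac{511}{64} - \left(\frac{16}{7} + \frac{C}{24}\right) = - \frac{4601}{448} - \frac{C}{24}$)
$\frac{h{\left(-195,216 \right)}}{48843} + \frac{3533}{-1608} = \frac{- \frac{4601}{448} - 9}{48843} + \frac{3533}{-1608} = \left(- \frac{4601}{448} - 9\right) \frac{1}{48843} + 3533 \left(- \frac{1}{1608}\right) = \left(- \frac{8633}{448}\right) \frac{1}{48843} - \frac{3533}{1608} = - \frac{8633}{21881664} - \frac{3533}{1608} = - \frac{48085697}{21881664}$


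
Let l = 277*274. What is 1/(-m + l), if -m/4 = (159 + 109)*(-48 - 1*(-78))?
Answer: 1/108058 ≈ 9.2543e-6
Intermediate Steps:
m = -32160 (m = -4*(159 + 109)*(-48 - 1*(-78)) = -1072*(-48 + 78) = -1072*30 = -4*8040 = -32160)
l = 75898
1/(-m + l) = 1/(-1*(-32160) + 75898) = 1/(32160 + 75898) = 1/108058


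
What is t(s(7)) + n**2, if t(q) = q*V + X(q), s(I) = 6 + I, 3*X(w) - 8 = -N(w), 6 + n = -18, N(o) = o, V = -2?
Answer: 1645/3 ≈ 548.33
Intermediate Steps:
n = -24 (n = -6 - 18 = -24)
X(w) = 8/3 - w/3 (X(w) = 8/3 + (-w)/3 = 8/3 - w/3)
t(q) = 8/3 - 7*q/3 (t(q) = q*(-2) + (8/3 - q/3) = -2*q + (8/3 - q/3) = 8/3 - 7*q/3)
t(s(7)) + n**2 = (8/3 - 7*(6 + 7)/3) + (-24)**2 = (8/3 - 7/3*13) + 576 = (8/3 - 91/3) + 576 = -83/3 + 576 = 1645/3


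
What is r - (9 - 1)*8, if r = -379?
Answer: -443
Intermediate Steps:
r - (9 - 1)*8 = -379 - (9 - 1)*8 = -379 - 8*8 = -379 - 1*64 = -379 - 64 = -443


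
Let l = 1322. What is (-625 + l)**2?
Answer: 485809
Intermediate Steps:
(-625 + l)**2 = (-625 + 1322)**2 = 697**2 = 485809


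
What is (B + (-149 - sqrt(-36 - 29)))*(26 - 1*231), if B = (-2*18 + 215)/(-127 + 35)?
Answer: 2846835/92 + 205*I*sqrt(65) ≈ 30944.0 + 1652.8*I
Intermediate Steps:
B = -179/92 (B = (-36 + 215)/(-92) = 179*(-1/92) = -179/92 ≈ -1.9457)
(B + (-149 - sqrt(-36 - 29)))*(26 - 1*231) = (-179/92 + (-149 - sqrt(-36 - 29)))*(26 - 1*231) = (-179/92 + (-149 - sqrt(-65)))*(26 - 231) = (-179/92 + (-149 - I*sqrt(65)))*(-205) = (-13887/92 - I*sqrt(65))*(-205) = 2846835/92 + 205*I*sqrt(65)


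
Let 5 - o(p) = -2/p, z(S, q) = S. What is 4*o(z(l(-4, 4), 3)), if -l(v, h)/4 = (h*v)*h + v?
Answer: 681/34 ≈ 20.029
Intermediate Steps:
l(v, h) = -4*v - 4*v*h² (l(v, h) = -4*((h*v)*h + v) = -4*(v*h² + v) = -4*(v + v*h²) = -4*v - 4*v*h²)
o(p) = 5 + 2/p (o(p) = 5 - (-2)/p = 5 + 2/p)
4*o(z(l(-4, 4), 3)) = 4*(5 + 2/((-4*(-4)*(1 + 4²)))) = 4*(5 + 2/((-4*(-4)*(1 + 16)))) = 4*(5 + 2/((-4*(-4)*17))) = 4*(5 + 2/272) = 4*(5 + 2*(1/272)) = 4*(5 + 1/136) = 4*(681/136) = 681/34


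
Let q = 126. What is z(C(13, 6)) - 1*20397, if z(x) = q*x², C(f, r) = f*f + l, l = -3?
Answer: 3451659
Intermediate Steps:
C(f, r) = -3 + f² (C(f, r) = f*f - 3 = f² - 3 = -3 + f²)
z(x) = 126*x²
z(C(13, 6)) - 1*20397 = 126*(-3 + 13²)² - 1*20397 = 126*(-3 + 169)² - 20397 = 126*166² - 20397 = 126*27556 - 20397 = 3472056 - 20397 = 3451659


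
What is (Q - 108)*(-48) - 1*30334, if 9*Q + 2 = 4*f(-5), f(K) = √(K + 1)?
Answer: -75418/3 - 128*I/3 ≈ -25139.0 - 42.667*I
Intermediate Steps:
f(K) = √(1 + K)
Q = -2/9 + 8*I/9 (Q = -2/9 + (4*√(1 - 5))/9 = -2/9 + (4*√(-4))/9 = -2/9 + (4*(2*I))/9 = -2/9 + (8*I)/9 = -2/9 + 8*I/9 ≈ -0.22222 + 0.88889*I)
(Q - 108)*(-48) - 1*30334 = ((-2/9 + 8*I/9) - 108)*(-48) - 1*30334 = (-974/9 + 8*I/9)*(-48) - 30334 = (15584/3 - 128*I/3) - 30334 = -75418/3 - 128*I/3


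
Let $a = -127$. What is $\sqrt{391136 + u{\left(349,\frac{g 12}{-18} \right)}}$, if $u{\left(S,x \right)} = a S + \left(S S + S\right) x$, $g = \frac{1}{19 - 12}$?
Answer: $\frac{\sqrt{3016617}}{3} \approx 578.95$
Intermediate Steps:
$g = \frac{1}{7} \approx 0.14286$
$u{\left(S,x \right)} = - 127 S + x \left(S + S^{2}\right)$ ($u{\left(S,x \right)} = - 127 S + \left(S S + S\right) x = - 127 S + \left(S^{2} + S\right) x = - 127 S + \left(S + S^{2}\right) x = - 127 S + x \left(S + S^{2}\right)$)
$\sqrt{391136 + u{\left(349,\frac{g 12}{-18} \right)}} = \sqrt{391136 + 349 \left(-127 + \frac{\frac{1}{7} \cdot 12}{-18} + 349 \frac{\frac{1}{7} \cdot 12}{-18}\right)} = \sqrt{391136 + 349 \left(-127 + \frac{12}{7} \left(- \frac{1}{18}\right) + 349 \cdot \frac{12}{7} \left(- \frac{1}{18}\right)\right)} = \sqrt{391136 + 349 \left(-127 - \frac{2}{21} + 349 \left(- \frac{2}{21}\right)\right)} = \sqrt{391136 + 349 \left(-127 - \frac{2}{21} - \frac{698}{21}\right)} = \sqrt{391136 + 349 \left(- \frac{481}{3}\right)} = \sqrt{391136 - \frac{167869}{3}} = \sqrt{\frac{1005539}{3}} = \frac{\sqrt{3016617}}{3}$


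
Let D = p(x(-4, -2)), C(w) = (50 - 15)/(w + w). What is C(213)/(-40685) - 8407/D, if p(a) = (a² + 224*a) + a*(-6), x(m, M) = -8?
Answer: 693849847/138654480 ≈ 5.0042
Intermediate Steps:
C(w) = 35/(2*w) (C(w) = 35/((2*w)) = 35*(1/(2*w)) = 35/(2*w))
p(a) = a² + 218*a (p(a) = (a² + 224*a) - 6*a = a² + 218*a)
D = -1680 (D = -8*(218 - 8) = -8*210 = -1680)
C(213)/(-40685) - 8407/D = ((35/2)/213)/(-40685) - 8407/(-1680) = ((35/2)*(1/213))*(-1/40685) - 8407*(-1/1680) = (35/426)*(-1/40685) + 1201/240 = -7/3466362 + 1201/240 = 693849847/138654480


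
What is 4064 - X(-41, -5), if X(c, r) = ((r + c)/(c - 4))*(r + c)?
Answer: 184996/45 ≈ 4111.0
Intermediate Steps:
X(c, r) = (c + r)²/(-4 + c) (X(c, r) = ((c + r)/(-4 + c))*(c + r) = (c + r)²/(-4 + c))
4064 - X(-41, -5) = 4064 - (-41 - 5)²/(-4 - 41) = 4064 - (-46)²/(-45) = 4064 - (-1)*2116/45 = 4064 - 1*(-2116/45) = 4064 + 2116/45 = 184996/45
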